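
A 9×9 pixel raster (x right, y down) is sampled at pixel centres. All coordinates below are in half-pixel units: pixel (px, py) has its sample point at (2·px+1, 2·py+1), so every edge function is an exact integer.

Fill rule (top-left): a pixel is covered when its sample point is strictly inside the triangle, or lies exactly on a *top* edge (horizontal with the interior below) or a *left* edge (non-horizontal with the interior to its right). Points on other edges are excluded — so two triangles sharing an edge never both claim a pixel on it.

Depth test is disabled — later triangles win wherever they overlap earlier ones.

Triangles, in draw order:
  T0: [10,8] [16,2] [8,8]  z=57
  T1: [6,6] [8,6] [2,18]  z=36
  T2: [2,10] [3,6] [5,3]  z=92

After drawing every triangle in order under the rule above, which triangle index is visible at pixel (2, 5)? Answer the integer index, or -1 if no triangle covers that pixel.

T0:
  2·area = 12  (B↔C swapped to make it positive)
  edge (10, 8)→(8, 8): d=(-2,0) right/bottom  bias=-1
  edge (8, 8)→(16, 2): d=(8,-6) top-left  bias=+0
  edge (16, 2)→(10, 8): d=(-6,6) right/bottom  bias=-1
    (8,0)@(17, 1): e=[14,-2,0] → .  [on edge]
    (7,1)@(15, 3): e=[10,2,0] → .  [on edge]
    (6,2)@(13, 5): e=[6,6,0] → .  [on edge]
    (5,3)@(11, 7): e=[2,10,0] → .  [on edge]
    (4,4)@(9, 9): e=[-2,14,0] → .  [on edge]
    (3,5)@(7, 11): e=[-6,18,0] → .  [on edge]
    (2,6)@(5, 13): e=[-10,22,0] → .  [on edge]
    (1,7)@(3, 15): e=[-14,26,0] → .  [on edge]
    (0,8)@(1, 17): e=[-18,30,0] → .  [on edge]
  covered (0 px):
    . . . . . . . . .
    . . . . . . . . .
    . . . . . . . . .
    . . . . . . . . .
    . . . . . . . . .
    . . . . . . . . .
    . . . . . . . . .
    . . . . . . . . .
    . . . . . . . . .
T1:
  2·area = 24
  edge (6, 6)→(8, 6): d=(2,0) top-left  bias=+0
  edge (8, 6)→(2, 18): d=(-6,12) right/bottom  bias=-1
  edge (2, 18)→(6, 6): d=(4,-12) top-left  bias=+0
    (3,1)@(7, 3): e=[-6,30,0] → .  [on edge]
    (3,3)@(7, 7): e=[2,6,16] → X
    (4,3)@(9, 7): e=[2,-18,40] → .
    (2,4)@(5, 9): e=[6,18,0] → X  [on edge]
    (3,4)@(7, 9): e=[6,-6,24] → .
    (2,5)@(5, 11): e=[10,6,8] → X
    (3,5)@(7, 11): e=[10,-18,32] → .
    (2,6)@(5, 13): e=[14,-6,16] → .
    (1,7)@(3, 15): e=[18,6,0] → X  [on edge]
    (2,7)@(5, 15): e=[18,-18,24] → .
    (1,8)@(3, 17): e=[22,-6,8] → .
  covered (4 px):
    . . . . . . . . .
    . . . . . . . . .
    . . . . . . . . .
    . . . X . . . . .
    . . X . . . . . .
    . . X . . . . . .
    . . . . . . . . .
    . X . . . . . . .
    . . . . . . . . .
T2:
  2·area = 5
  edge (2, 10)→(3, 6): d=(1,-4) top-left  bias=+0
  edge (3, 6)→(5, 3): d=(2,-3) top-left  bias=+0
  edge (5, 3)→(2, 10): d=(-3,7) right/bottom  bias=-1
    (2,1)@(5, 3): e=[5,0,0] → .  [on edge]
    (1,3)@(3, 7): e=[1,2,2] → X
    (2,3)@(5, 7): e=[9,8,-12] → .
    (0,4)@(1, 9): e=[-5,0,10] → .  [on edge]
    (1,4)@(3, 9): e=[3,6,-4] → .
  covered (1 px):
    . . . . . . . . .
    . . . . . . . . .
    . . . . . . . . .
    . X . . . . . . .
    . . . . . . . . .
    . . . . . . . . .
    . . . . . . . . .
    . . . . . . . . .
    . . . . . . . . .

Z-buffer (winner per pixel, '.' = empty):
  . . . . . . . . .
  . . . . . . . . .
  . . . . . . . . .
  . 2 . 1 . . . . .
  . . 1 . . . . . .
  . . 1 . . . . . .
  . . . . . . . . .
  . 1 . . . . . . .
  . . . . . . . . .

Answer: 1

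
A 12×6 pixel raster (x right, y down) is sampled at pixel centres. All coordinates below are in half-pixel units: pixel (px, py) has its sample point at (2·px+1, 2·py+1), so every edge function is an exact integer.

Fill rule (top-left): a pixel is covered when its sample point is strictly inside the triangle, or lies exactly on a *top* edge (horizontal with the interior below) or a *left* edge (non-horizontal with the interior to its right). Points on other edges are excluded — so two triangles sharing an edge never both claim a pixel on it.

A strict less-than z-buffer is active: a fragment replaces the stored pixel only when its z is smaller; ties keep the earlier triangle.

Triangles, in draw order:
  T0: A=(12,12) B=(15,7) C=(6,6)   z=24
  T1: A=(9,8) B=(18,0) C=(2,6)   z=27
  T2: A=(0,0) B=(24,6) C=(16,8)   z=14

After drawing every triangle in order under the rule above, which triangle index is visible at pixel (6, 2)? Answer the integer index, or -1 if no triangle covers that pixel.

T0:
  2·area = 48  (B↔C swapped to make it positive)
  edge (12, 12)→(6, 6): d=(-6,-6) top-left  bias=+0
  edge (6, 6)→(15, 7): d=(9,1) right/bottom  bias=-1
  edge (15, 7)→(12, 12): d=(-3,5) right/bottom  bias=-1
    (0,0)@(1, 1): e=[0,-40,88] → ·  [on edge]
    (1,1)@(3, 3): e=[0,-24,72] → ·  [on edge]
    (2,2)@(5, 5): e=[0,-8,56] → ·  [on edge]
    (3,3)@(7, 7): e=[0,8,40] → █  [on edge]
    (4,3)@(9, 7): e=[12,6,30] → █
    (5,3)@(11, 7): e=[24,4,20] → █
    (6,3)@(13, 7): e=[36,2,10] → █
    (7,3)@(15, 7): e=[48,0,0] → ·  [on edge]
    (3,4)@(7, 9): e=[-12,26,34] → ·
    (4,4)@(9, 9): e=[0,24,24] → █  [on edge]
    (7,4)@(15, 9): e=[36,18,-6] → ·
    (4,5)@(9, 11): e=[-12,42,18] → ·
    (5,5)@(11, 11): e=[0,40,8] → █  [on edge]
  covered (8 px):
    · · · · · · · · · · · ·
    · · · · · · · · · · · ·
    · · · · · · · · · · · ·
    · · · █ █ █ █ · · · · ·
    · · · · █ █ █ · · · · ·
    · · · · · █ · · · · · ·
T1:
  2·area = 74  (B↔C swapped to make it positive)
  edge (9, 8)→(2, 6): d=(-7,-2) top-left  bias=+0
  edge (2, 6)→(18, 0): d=(16,-6) top-left  bias=+0
  edge (18, 0)→(9, 8): d=(-9,8) right/bottom  bias=-1
    (5,1)@(11, 3): e=[39,6,29] → █
    (6,1)@(13, 3): e=[43,18,13] → █
    (7,1)@(15, 3): e=[47,30,-3] → ·
    (2,2)@(5, 5): e=[13,2,59] → █
    (3,2)@(7, 5): e=[17,14,43] → █
    (4,2)@(9, 5): e=[21,26,27] → █
    (6,2)@(13, 5): e=[29,50,-5] → ·
    (2,3)@(5, 7): e=[-1,34,41] → ·
    (3,3)@(7, 7): e=[3,46,25] → █
    (5,3)@(11, 7): e=[11,70,-7] → ·
    (3,4)@(7, 9): e=[-11,78,7] → ·
    (4,4)@(9, 9): e=[-7,90,-9] → ·
  covered (8 px):
    · · · · · · · · · · · ·
    · · · · · █ █ · · · · ·
    · · █ █ █ █ · · · · · ·
    · · · █ █ · · · · · · ·
    · · · · · · · · · · · ·
    · · · · · · · · · · · ·
T2:
  2·area = 96
  edge (0, 0)→(24, 6): d=(24,6) right/bottom  bias=-1
  edge (24, 6)→(16, 8): d=(-8,2) right/bottom  bias=-1
  edge (16, 8)→(0, 0): d=(-16,-8) top-left  bias=+0
    (1,0)@(3, 1): e=[6,82,8] → █
    (2,0)@(5, 1): e=[-6,78,24] → ·
    (1,1)@(3, 3): e=[54,66,-24] → ·
    (3,1)@(7, 3): e=[30,58,8] → █
    (4,1)@(9, 3): e=[18,54,24] → █
    (5,1)@(11, 3): e=[6,50,40] → █
    (6,1)@(13, 3): e=[-6,46,56] → ·
    (3,2)@(7, 5): e=[78,42,-24] → ·
    (4,2)@(9, 5): e=[66,38,-8] → ·
    (5,2)@(11, 5): e=[54,34,8] → █
    (6,2)@(13, 5): e=[42,30,24] → █
    (7,2)@(15, 5): e=[30,26,40] → █
  covered (12 px):
    · █ · · · · · · · · · ·
    · · · █ █ █ · · · · · ·
    · · · · · █ █ █ █ █ · ·
    · · · · · · · █ █ █ · ·
    · · · · · · · · · · · ·
    · · · · · · · · · · · ·

Z-buffer (winner per pixel, '.' = empty):
  . 2 . . . . . . . . . .
  . . . 2 2 2 1 . . . . .
  . . 1 1 1 2 2 2 2 2 . .
  . . . 0 0 0 0 2 2 2 . .
  . . . . 0 0 0 . . . . .
  . . . . . 0 . . . . . .

Answer: 2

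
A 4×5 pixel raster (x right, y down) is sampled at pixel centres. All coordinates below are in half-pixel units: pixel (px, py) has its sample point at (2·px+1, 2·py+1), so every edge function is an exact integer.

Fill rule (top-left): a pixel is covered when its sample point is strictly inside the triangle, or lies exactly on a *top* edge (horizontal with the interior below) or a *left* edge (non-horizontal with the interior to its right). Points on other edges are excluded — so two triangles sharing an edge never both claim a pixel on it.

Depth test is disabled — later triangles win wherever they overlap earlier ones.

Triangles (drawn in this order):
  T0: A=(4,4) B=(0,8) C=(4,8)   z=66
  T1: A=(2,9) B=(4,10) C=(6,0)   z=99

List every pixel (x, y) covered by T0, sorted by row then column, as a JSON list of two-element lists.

T0:
  2·area = 16  (B↔C swapped to make it positive)
  edge (4, 4)→(4, 8): d=(0,4) right/bottom  bias=-1
  edge (4, 8)→(0, 8): d=(-4,0) right/bottom  bias=-1
  edge (0, 8)→(4, 4): d=(4,-4) top-left  bias=+0
    (3,0)@(7, 1): e=[-12,28,0] → .  [on edge]
    (2,1)@(5, 3): e=[-4,20,0] → .  [on edge]
    (1,2)@(3, 5): e=[4,12,0] → X  [on edge]
    (2,2)@(5, 5): e=[-4,12,8] → .
    (0,3)@(1, 7): e=[12,4,0] → X  [on edge]
    (2,3)@(5, 7): e=[-4,4,16] → .
    (0,4)@(1, 9): e=[12,-4,8] → .
    (1,4)@(3, 9): e=[4,-4,16] → .
  covered (3 px):
    . . . .
    . . . .
    . X . .
    X X . .
    . . . .
T1:
  2·area = 22  (B↔C swapped to make it positive)
  edge (2, 9)→(6, 0): d=(4,-9) top-left  bias=+0
  edge (6, 0)→(4, 10): d=(-2,10) right/bottom  bias=-1
  edge (4, 10)→(2, 9): d=(-2,-1) top-left  bias=+0
    (2,1)@(5, 3): e=[3,4,15] → X
    (3,1)@(7, 3): e=[21,-16,17] → .
    (2,2)@(5, 5): e=[11,0,11] → .  [on edge]
    (1,3)@(3, 7): e=[1,16,5] → X
    (2,3)@(5, 7): e=[19,-4,7] → .
    (1,4)@(3, 9): e=[9,12,1] → X
    (2,4)@(5, 9): e=[27,-8,3] → .
  covered (3 px):
    . . . .
    . . X .
    . . . .
    . X . .
    . X . .

Answer: [[1,2],[0,3],[1,3]]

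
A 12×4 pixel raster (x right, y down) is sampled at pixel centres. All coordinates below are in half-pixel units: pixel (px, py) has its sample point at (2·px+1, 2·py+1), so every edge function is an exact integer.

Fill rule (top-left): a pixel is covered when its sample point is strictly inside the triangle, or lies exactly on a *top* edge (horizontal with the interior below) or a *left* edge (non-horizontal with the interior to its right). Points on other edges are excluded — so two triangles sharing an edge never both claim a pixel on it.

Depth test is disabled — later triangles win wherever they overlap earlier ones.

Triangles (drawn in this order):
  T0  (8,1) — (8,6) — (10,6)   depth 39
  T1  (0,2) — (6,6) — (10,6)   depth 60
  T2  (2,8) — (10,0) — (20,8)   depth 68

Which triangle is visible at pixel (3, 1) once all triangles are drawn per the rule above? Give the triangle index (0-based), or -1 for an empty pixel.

T0:
  2·area = 10  (B↔C swapped to make it positive)
  edge (8, 1)→(10, 6): d=(2,5) right/bottom  bias=-1
  edge (10, 6)→(8, 6): d=(-2,0) right/bottom  bias=-1
  edge (8, 6)→(8, 1): d=(0,-5) top-left  bias=+0
    (4,2)@(9, 5): e=[3,2,5] → █
    (5,2)@(11, 5): e=[-7,2,15] → ·
    (4,3)@(9, 7): e=[7,-2,5] → ·
  covered (1 px):
    · · · · · · · · · · · ·
    · · · · · · · · · · · ·
    · · · · █ · · · · · · ·
    · · · · · · · · · · · ·
T1:
  2·area = 16  (B↔C swapped to make it positive)
  edge (0, 2)→(10, 6): d=(10,4) right/bottom  bias=-1
  edge (10, 6)→(6, 6): d=(-4,0) right/bottom  bias=-1
  edge (6, 6)→(0, 2): d=(-6,-4) top-left  bias=+0
    (2,2)@(5, 5): e=[10,4,2] → █
    (3,2)@(7, 5): e=[2,4,10] → █
    (4,2)@(9, 5): e=[-6,4,18] → ·
    (2,3)@(5, 7): e=[30,-4,-10] → ·
    (3,3)@(7, 7): e=[22,-4,-2] → ·
  covered (2 px):
    · · · · · · · · · · · ·
    · · · · · · · · · · · ·
    · · █ █ · · · · · · · ·
    · · · · · · · · · · · ·
T2:
  2·area = 144
  edge (2, 8)→(10, 0): d=(8,-8) top-left  bias=+0
  edge (10, 0)→(20, 8): d=(10,8) right/bottom  bias=-1
  edge (20, 8)→(2, 8): d=(-18,0) right/bottom  bias=-1
    (4,0)@(9, 1): e=[0,18,126] → █  [on edge]
    (5,0)@(11, 1): e=[16,2,126] → █
    (6,0)@(13, 1): e=[32,-14,126] → ·
    (3,1)@(7, 3): e=[0,54,90] → █  [on edge]
    (6,1)@(13, 3): e=[48,6,90] → █
    (7,1)@(15, 3): e=[64,-10,90] → ·
    (2,2)@(5, 5): e=[0,90,54] → █  [on edge]
    (7,2)@(15, 5): e=[80,10,54] → █
    (8,2)@(17, 5): e=[96,-6,54] → ·
    (1,3)@(3, 7): e=[0,126,18] → █  [on edge]
    (8,3)@(17, 7): e=[112,14,18] → █
    (9,3)@(19, 7): e=[128,-2,18] → ·
  covered (20 px):
    · · · · █ █ · · · · · ·
    · · · █ █ █ █ · · · · ·
    · · █ █ █ █ █ █ · · · ·
    · █ █ █ █ █ █ █ █ · · ·

Z-buffer (winner per pixel, '.' = empty):
  . . . . 2 2 . . . . . .
  . . . 2 2 2 2 . . . . .
  . . 2 2 2 2 2 2 . . . .
  . 2 2 2 2 2 2 2 2 . . .

Answer: 2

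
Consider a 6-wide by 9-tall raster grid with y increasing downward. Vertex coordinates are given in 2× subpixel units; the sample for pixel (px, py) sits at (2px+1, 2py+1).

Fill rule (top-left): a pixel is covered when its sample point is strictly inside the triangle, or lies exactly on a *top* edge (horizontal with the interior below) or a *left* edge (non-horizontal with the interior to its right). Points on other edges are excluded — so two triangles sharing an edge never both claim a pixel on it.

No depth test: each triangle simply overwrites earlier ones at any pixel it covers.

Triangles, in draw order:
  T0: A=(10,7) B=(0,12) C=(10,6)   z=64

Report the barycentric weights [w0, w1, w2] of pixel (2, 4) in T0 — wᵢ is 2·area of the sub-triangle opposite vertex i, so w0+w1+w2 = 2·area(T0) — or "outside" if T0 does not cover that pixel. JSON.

T0:
  2·area = 10
  edge (10, 7)→(0, 12): d=(-10,5) right/bottom  bias=-1
  edge (0, 12)→(10, 6): d=(10,-6) top-left  bias=+0
  edge (10, 6)→(10, 7): d=(0,1) right/bottom  bias=-1
    (4,3)@(9, 7): e=[5,4,1] → X
    (5,3)@(11, 7): e=[-5,16,-1] → .
    (2,4)@(5, 9): e=[5,0,5] → X  [on edge]
    (3,4)@(7, 9): e=[-5,12,3] → .
    (4,4)@(9, 9): e=[-15,24,1] → .
    (2,5)@(5, 11): e=[-15,20,5] → .
  covered (2 px):
    . . . . . .
    . . . . . .
    . . . . . .
    . . . . X .
    . . X . . .
    . . . . . .
    . . . . . .
    . . . . . .
    . . . . . .

Final: [0,5,5]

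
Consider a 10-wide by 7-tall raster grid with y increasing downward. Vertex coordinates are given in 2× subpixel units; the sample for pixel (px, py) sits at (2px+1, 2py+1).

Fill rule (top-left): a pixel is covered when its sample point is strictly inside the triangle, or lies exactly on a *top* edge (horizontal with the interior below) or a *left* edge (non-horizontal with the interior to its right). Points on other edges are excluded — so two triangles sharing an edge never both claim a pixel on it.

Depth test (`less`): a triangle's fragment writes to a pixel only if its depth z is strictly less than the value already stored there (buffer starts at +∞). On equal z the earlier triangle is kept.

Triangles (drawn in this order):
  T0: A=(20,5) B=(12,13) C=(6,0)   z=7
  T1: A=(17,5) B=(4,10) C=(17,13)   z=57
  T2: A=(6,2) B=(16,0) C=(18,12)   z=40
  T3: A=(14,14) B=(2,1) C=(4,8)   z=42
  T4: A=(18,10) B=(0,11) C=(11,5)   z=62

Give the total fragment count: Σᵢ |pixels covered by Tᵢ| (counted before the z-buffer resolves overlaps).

T0:
  2·area = 152
  edge (20, 5)→(12, 13): d=(-8,8) right/bottom  bias=-1
  edge (12, 13)→(6, 0): d=(-6,-13) top-left  bias=+0
  edge (6, 0)→(20, 5): d=(14,5) right/bottom  bias=-1
    (3,0)@(7, 1): e=[136,7,9] → X
    (4,0)@(9, 1): e=[120,33,-1] → .
    (3,1)@(7, 3): e=[120,-5,37] → .
    (4,1)@(9, 3): e=[104,21,27] → X
    (5,1)@(11, 3): e=[88,47,17] → X
    (6,1)@(13, 3): e=[72,73,7] → X
    (7,1)@(15, 3): e=[56,99,-3] → .
    (4,2)@(9, 5): e=[88,9,55] → X
    (7,2)@(15, 5): e=[40,87,25] → X
    (8,2)@(17, 5): e=[24,113,15] → X
    (9,2)@(19, 5): e=[8,139,5] → X
    (4,3)@(9, 7): e=[72,-3,83] → .
  covered (18 px):
    . . . X . . . . . .
    . . . . X X X . . .
    . . . . X X X X X X
    . . . . . X X X X .
    . . . . . X X X . .
    . . . . . . X . . .
    . . . . . . . . . .
T1:
  2·area = 104  (B↔C swapped to make it positive)
  edge (17, 5)→(17, 13): d=(0,8) right/bottom  bias=-1
  edge (17, 13)→(4, 10): d=(-13,-3) top-left  bias=+0
  edge (4, 10)→(17, 5): d=(13,-5) top-left  bias=+0
    (8,0)@(17, 1): e=[0,156,-52] → .  [on edge]
    (8,1)@(17, 3): e=[0,130,-26] → .  [on edge]
    (8,2)@(17, 5): e=[0,104,0] → .  [on edge]
    (6,3)@(13, 7): e=[32,66,6] → X
    (7,3)@(15, 7): e=[16,72,16] → X
    (8,3)@(17, 7): e=[0,78,26] → .  [on edge]
    (3,4)@(7, 9): e=[80,22,2] → X
    (4,4)@(9, 9): e=[64,28,12] → X
    (5,4)@(11, 9): e=[48,34,22] → X
    (8,4)@(17, 9): e=[0,52,52] → .  [on edge]
    (3,5)@(7, 11): e=[80,-4,28] → .
    (4,5)@(9, 11): e=[64,2,38] → X
    (8,5)@(17, 11): e=[0,26,78] → .  [on edge]
    (8,6)@(17, 13): e=[0,0,104] → .  [on edge]
  covered (11 px):
    . . . . . . . . . .
    . . . . . . . . . .
    . . . . . . . . . .
    . . . . . . X X . .
    . . . X X X X X . .
    . . . . X X X X . .
    . . . . . . . . . .
T2:
  2·area = 124
  edge (6, 2)→(16, 0): d=(10,-2) top-left  bias=+0
  edge (16, 0)→(18, 12): d=(2,12) right/bottom  bias=-1
  edge (18, 12)→(6, 2): d=(-12,-10) top-left  bias=+0
    (5,0)@(11, 1): e=[0,62,62] → X  [on edge]
    (6,0)@(13, 1): e=[4,38,82] → X
    (7,0)@(15, 1): e=[8,14,102] → X
    (8,0)@(17, 1): e=[12,-10,122] → .
    (0,1)@(1, 3): e=[0,186,-62] → .  [on edge]
    (4,1)@(9, 3): e=[16,90,18] → X
    (8,1)@(17, 3): e=[32,-6,98] → .
    (4,2)@(9, 5): e=[36,94,-6] → .
    (5,2)@(11, 5): e=[40,70,14] → X
    (8,2)@(17, 5): e=[52,-2,74] → .
    (5,3)@(11, 7): e=[60,74,-10] → .
    (6,3)@(13, 7): e=[64,50,10] → X
  covered (16 px):
    . . . . . X X X . .
    . . . . X X X X . .
    . . . . . X X X . .
    . . . . . . X X X .
    . . . . . . . X X .
    . . . . . . . . X .
    . . . . . . . . . .
T3:
  2·area = 58  (B↔C swapped to make it positive)
  edge (14, 14)→(4, 8): d=(-10,-6) top-left  bias=+0
  edge (4, 8)→(2, 1): d=(-2,-7) top-left  bias=+0
  edge (2, 1)→(14, 14): d=(12,13) right/bottom  bias=-1
    (1,1)@(3, 3): e=[44,3,11] → X
    (2,1)@(5, 3): e=[56,17,-15] → .
    (1,2)@(3, 5): e=[24,-1,35] → .
    (2,2)@(5, 5): e=[36,13,9] → X
    (3,2)@(7, 5): e=[48,27,-17] → .
    (2,3)@(5, 7): e=[16,9,33] → X
    (3,3)@(7, 7): e=[28,23,7] → X
    (4,3)@(9, 7): e=[40,37,-19] → .
    (2,4)@(5, 9): e=[-4,5,57] → .
    (3,4)@(7, 9): e=[8,19,31] → X
    (4,4)@(9, 9): e=[20,33,5] → X
    (5,4)@(11, 9): e=[32,47,-21] → .
    (4,5)@(9, 11): e=[0,29,29] → X  [on edge]
  covered (9 px):
    . . . . . . . . . .
    . X . . . . . . . .
    . . X . . . . . . .
    . . X X . . . . . .
    . . . X X . . . . .
    . . . . X X . . . .
    . . . . . . X . . .
T4:
  2·area = 97
  edge (18, 10)→(0, 11): d=(-18,1) right/bottom  bias=-1
  edge (0, 11)→(11, 5): d=(11,-6) top-left  bias=+0
  edge (11, 5)→(18, 10): d=(7,5) right/bottom  bias=-1
    (5,2)@(11, 5): e=[97,0,0] → .  [on edge]
    (4,3)@(9, 7): e=[63,10,24] → X
    (5,3)@(11, 7): e=[61,22,14] → X
    (6,3)@(13, 7): e=[59,34,4] → X
    (7,3)@(15, 7): e=[57,46,-6] → .
    (2,4)@(5, 9): e=[31,8,58] → X
    (3,4)@(7, 9): e=[29,20,48] → X
    (7,4)@(15, 9): e=[21,68,8] → X
    (8,4)@(17, 9): e=[19,80,-2] → .
    (2,5)@(5, 11): e=[-5,30,72] → .
    (3,5)@(7, 11): e=[-7,42,62] → .
    (4,5)@(9, 11): e=[-9,54,52] → .
  covered (9 px):
    . . . . . . . . . .
    . . . . . . . . . .
    . . . . . . . . . .
    . . . . X X X . . .
    . . X X X X X X . .
    . . . . . . . . . .
    . . . . . . . . . .

Result: 63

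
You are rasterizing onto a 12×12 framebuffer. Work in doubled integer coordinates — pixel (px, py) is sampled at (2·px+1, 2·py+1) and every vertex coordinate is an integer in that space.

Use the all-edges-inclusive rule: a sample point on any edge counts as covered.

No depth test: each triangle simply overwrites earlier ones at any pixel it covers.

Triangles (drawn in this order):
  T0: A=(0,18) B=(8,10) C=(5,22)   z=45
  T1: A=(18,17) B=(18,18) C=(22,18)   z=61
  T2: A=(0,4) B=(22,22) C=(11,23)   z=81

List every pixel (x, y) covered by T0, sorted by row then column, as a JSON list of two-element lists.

T0:
  2·area = 72
  edge (0, 18)→(8, 10): d=(8,-8) inclusive
  edge (8, 10)→(5, 22): d=(-3,12) inclusive
  edge (5, 22)→(0, 18): d=(-5,-4) inclusive
    (8,0)@(17, 1): e=[0,-81,153] → ·  [on edge]
    (7,1)@(15, 3): e=[0,-63,135] → ·  [on edge]
    (6,2)@(13, 5): e=[0,-45,117] → ·  [on edge]
    (5,3)@(11, 7): e=[0,-27,99] → ·  [on edge]
    (4,4)@(9, 9): e=[0,-9,81] → ·  [on edge]
    (3,5)@(7, 11): e=[0,9,63] → #  [on edge]
    (4,5)@(9, 11): e=[16,-15,71] → ·
    (2,6)@(5, 13): e=[0,27,45] → #  [on edge]
    (4,6)@(9, 13): e=[32,-21,61] → ·
    (1,7)@(3, 15): e=[0,45,27] → #  [on edge]
    (3,7)@(7, 15): e=[32,-3,43] → ·
    (0,8)@(1, 17): e=[0,63,9] → #  [on edge]
  covered (11 px):
    · · · · · · · · · · · ·
    · · · · · · · · · · · ·
    · · · · · · · · · · · ·
    · · · · · · · · · · · ·
    · · · · · · · · · · · ·
    · · · # · · · · · · · ·
    · · # # · · · · · · · ·
    · # # · · · · · · · · ·
    # # # · · · · · · · · ·
    · # # · · · · · · · · ·
    · · # · · · · · · · · ·
    · · · · · · · · · · · ·
T1:
  2·area = 4  (B↔C swapped to make it positive)
  edge (18, 17)→(22, 18): d=(4,1) inclusive
  edge (22, 18)→(18, 18): d=(-4,0) inclusive
  edge (18, 18)→(18, 17): d=(0,-1) inclusive
  covered (0 px):
    · · · · · · · · · · · ·
    · · · · · · · · · · · ·
    · · · · · · · · · · · ·
    · · · · · · · · · · · ·
    · · · · · · · · · · · ·
    · · · · · · · · · · · ·
    · · · · · · · · · · · ·
    · · · · · · · · · · · ·
    · · · · · · · · · · · ·
    · · · · · · · · · · · ·
    · · · · · · · · · · · ·
    · · · · · · · · · · · ·
T2:
  2·area = 220
  edge (0, 4)→(22, 22): d=(22,18) inclusive
  edge (22, 22)→(11, 23): d=(-11,1) inclusive
  edge (11, 23)→(0, 4): d=(-11,-19) inclusive
    (0,2)@(1, 5): e=[4,208,8] → #
    (1,2)@(3, 5): e=[-32,206,46] → ·
    (0,3)@(1, 7): e=[48,186,-14] → ·
    (1,3)@(3, 7): e=[12,184,24] → #
    (2,3)@(5, 7): e=[-24,182,62] → ·
    (1,4)@(3, 9): e=[56,162,2] → #
    (2,4)@(5, 9): e=[20,160,40] → #
    (3,4)@(7, 9): e=[-16,158,78] → ·
    (1,5)@(3, 11): e=[100,140,-20] → ·
    (2,5)@(5, 11): e=[64,138,18] → #
    (3,5)@(7, 11): e=[28,136,56] → #
    (4,5)@(9, 11): e=[-8,134,94] → ·
    (5,6)@(11, 13): e=[0,110,110] → #  [on edge]
    (5,11)@(11, 23): e=[220,0,0] → #  [on edge]
  covered (28 px):
    · · · · · · · · · · · ·
    · · · · · · · · · · · ·
    # · · · · · · · · · · ·
    · # · · · · · · · · · ·
    · # # · · · · · · · · ·
    · · # # · · · · · · · ·
    · · · # # # · · · · · ·
    · · · # # # # · · · · ·
    · · · · # # # # · · · ·
    · · · · # # # # # · · ·
    · · · · · # # # # # · ·
    · · · · · # · · · · · ·

Answer: [[3,5],[2,6],[3,6],[1,7],[2,7],[0,8],[1,8],[2,8],[1,9],[2,9],[2,10]]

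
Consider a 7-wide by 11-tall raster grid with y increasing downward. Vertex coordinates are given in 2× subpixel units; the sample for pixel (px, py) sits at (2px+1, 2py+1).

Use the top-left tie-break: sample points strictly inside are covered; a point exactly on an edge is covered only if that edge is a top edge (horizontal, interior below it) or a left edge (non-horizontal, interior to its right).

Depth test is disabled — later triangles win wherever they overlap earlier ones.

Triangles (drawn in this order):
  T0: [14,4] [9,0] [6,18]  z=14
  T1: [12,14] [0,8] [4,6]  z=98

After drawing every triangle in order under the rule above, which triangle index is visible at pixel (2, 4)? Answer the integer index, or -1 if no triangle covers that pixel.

T0:
  2·area = 102  (B↔C swapped to make it positive)
  edge (14, 4)→(6, 18): d=(-8,14) right/bottom  bias=-1
  edge (6, 18)→(9, 0): d=(3,-18) top-left  bias=+0
  edge (9, 0)→(14, 4): d=(5,4) right/bottom  bias=-1
    (4,0)@(9, 1): e=[94,3,5] → █
    (5,0)@(11, 1): e=[66,39,-3] → ·
    (4,1)@(9, 3): e=[78,9,15] → █
    (5,1)@(11, 3): e=[50,45,7] → █
    (6,1)@(13, 3): e=[22,81,-1] → ·
    (4,2)@(9, 5): e=[62,15,25] → █
    (6,2)@(13, 5): e=[6,87,9] → █
    (4,3)@(9, 7): e=[46,21,35] → █
    (6,3)@(13, 7): e=[-10,93,19] → ·
    (4,4)@(9, 9): e=[30,27,45] → █
    (6,4)@(13, 9): e=[-26,99,29] → ·
    (4,5)@(9, 11): e=[14,33,55] → █
  covered (13 px):
    · · · · █ · ·
    · · · · █ █ ·
    · · · · █ █ █
    · · · · █ █ ·
    · · · · █ █ ·
    · · · · █ · ·
    · · · █ · · ·
    · · · █ · · ·
    · · · · · · ·
    · · · · · · ·
    · · · · · · ·
T1:
  2·area = 48
  edge (12, 14)→(0, 8): d=(-12,-6) top-left  bias=+0
  edge (0, 8)→(4, 6): d=(4,-2) top-left  bias=+0
  edge (4, 6)→(12, 14): d=(8,8) right/bottom  bias=-1
    (0,1)@(1, 3): e=[66,-18,0] → ·  [on edge]
    (1,2)@(3, 5): e=[54,-6,0] → ·  [on edge]
    (1,3)@(3, 7): e=[30,2,16] → █
    (2,3)@(5, 7): e=[42,6,0] → ·  [on edge]
    (1,4)@(3, 9): e=[6,10,32] → █
    (2,4)@(5, 9): e=[18,14,16] → █
    (3,4)@(7, 9): e=[30,18,0] → ·  [on edge]
    (1,5)@(3, 11): e=[-18,18,48] → ·
    (2,5)@(5, 11): e=[-6,22,32] → ·
    (3,5)@(7, 11): e=[6,26,16] → █
    (4,5)@(9, 11): e=[18,30,0] → ·  [on edge]
    (3,6)@(7, 13): e=[-18,34,32] → ·
    (5,6)@(11, 13): e=[6,42,0] → ·  [on edge]
    (6,7)@(13, 15): e=[-6,54,0] → ·  [on edge]
  covered (4 px):
    · · · · · · ·
    · · · · · · ·
    · · · · · · ·
    · █ · · · · ·
    · █ █ · · · ·
    · · · █ · · ·
    · · · · · · ·
    · · · · · · ·
    · · · · · · ·
    · · · · · · ·
    · · · · · · ·

Z-buffer (winner per pixel, '.' = empty):
  . . . . 0 . .
  . . . . 0 0 .
  . . . . 0 0 0
  . 1 . . 0 0 .
  . 1 1 . 0 0 .
  . . . 1 0 . .
  . . . 0 . . .
  . . . 0 . . .
  . . . . . . .
  . . . . . . .
  . . . . . . .

Result: 1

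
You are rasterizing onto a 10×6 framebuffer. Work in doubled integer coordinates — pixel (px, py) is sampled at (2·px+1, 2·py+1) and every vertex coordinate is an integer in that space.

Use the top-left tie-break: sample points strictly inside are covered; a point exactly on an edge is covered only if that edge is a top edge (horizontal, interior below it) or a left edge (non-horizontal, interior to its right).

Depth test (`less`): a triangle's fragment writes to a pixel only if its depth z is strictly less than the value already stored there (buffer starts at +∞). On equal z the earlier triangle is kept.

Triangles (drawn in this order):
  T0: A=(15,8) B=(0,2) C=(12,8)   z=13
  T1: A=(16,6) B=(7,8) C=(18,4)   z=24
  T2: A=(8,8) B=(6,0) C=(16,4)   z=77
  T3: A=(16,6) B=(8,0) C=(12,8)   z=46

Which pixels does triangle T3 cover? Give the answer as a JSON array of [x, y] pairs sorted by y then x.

T0:
  2·area = 18  (B↔C swapped to make it positive)
  edge (15, 8)→(12, 8): d=(-3,0) right/bottom  bias=-1
  edge (12, 8)→(0, 2): d=(-12,-6) top-left  bias=+0
  edge (0, 2)→(15, 8): d=(15,6) right/bottom  bias=-1
    (3,2)@(7, 5): e=[9,6,3] → #
    (4,2)@(9, 5): e=[9,18,-9] → ·
    (3,3)@(7, 7): e=[3,-18,33] → ·
    (5,3)@(11, 7): e=[3,6,9] → #
    (6,3)@(13, 7): e=[3,18,-3] → ·
    (5,4)@(11, 9): e=[-3,-18,39] → ·
  covered (2 px):
    · · · · · · · · · ·
    · · · · · · · · · ·
    · · · # · · · · · ·
    · · · · · # · · · ·
    · · · · · · · · · ·
    · · · · · · · · · ·
T1:
  2·area = 14
  edge (16, 6)→(7, 8): d=(-9,2) right/bottom  bias=-1
  edge (7, 8)→(18, 4): d=(11,-4) top-left  bias=+0
  edge (18, 4)→(16, 6): d=(-2,2) right/bottom  bias=-1
    (9,1)@(19, 3): e=[21,-7,0] → ·  [on edge]
    (8,2)@(17, 5): e=[7,7,0] → ·  [on edge]
    (5,3)@(11, 7): e=[1,5,8] → #
    (6,3)@(13, 7): e=[-3,13,4] → ·
    (7,3)@(15, 7): e=[-7,21,0] → ·  [on edge]
    (5,4)@(11, 9): e=[-17,27,4] → ·
    (6,4)@(13, 9): e=[-21,35,0] → ·  [on edge]
    (5,5)@(11, 11): e=[-35,49,0] → ·  [on edge]
  covered (1 px):
    · · · · · · · · · ·
    · · · · · · · · · ·
    · · · · · · · · · ·
    · · · · · # · · · ·
    · · · · · · · · · ·
    · · · · · · · · · ·
T2:
  2·area = 72
  edge (8, 8)→(6, 0): d=(-2,-8) top-left  bias=+0
  edge (6, 0)→(16, 4): d=(10,4) right/bottom  bias=-1
  edge (16, 4)→(8, 8): d=(-8,4) right/bottom  bias=-1
    (3,0)@(7, 1): e=[6,6,60] → #
    (4,0)@(9, 1): e=[22,-2,52] → ·
    (3,1)@(7, 3): e=[2,26,44] → #
    (4,1)@(9, 3): e=[18,18,36] → #
    (5,1)@(11, 3): e=[34,10,28] → #
    (6,1)@(13, 3): e=[50,2,20] → #
    (7,1)@(15, 3): e=[66,-6,12] → ·
    (3,2)@(7, 5): e=[-2,46,28] → ·
    (4,2)@(9, 5): e=[14,38,20] → #
    (7,2)@(15, 5): e=[62,14,-4] → ·
    (4,3)@(9, 7): e=[10,58,4] → #
    (5,3)@(11, 7): e=[26,50,-4] → ·
  covered (9 px):
    · · · # · · · · · ·
    · · · # # # # · · ·
    · · · · # # # · · ·
    · · · · # · · · · ·
    · · · · · · · · · ·
    · · · · · · · · · ·
T3:
  2·area = 40  (B↔C swapped to make it positive)
  edge (16, 6)→(12, 8): d=(-4,2) right/bottom  bias=-1
  edge (12, 8)→(8, 0): d=(-4,-8) top-left  bias=+0
  edge (8, 0)→(16, 6): d=(8,6) right/bottom  bias=-1
    (4,0)@(9, 1): e=[34,4,2] → #
    (5,0)@(11, 1): e=[30,20,-10] → ·
    (4,1)@(9, 3): e=[26,-4,18] → ·
    (5,1)@(11, 3): e=[22,12,6] → #
    (6,1)@(13, 3): e=[18,28,-6] → ·
    (5,2)@(11, 5): e=[14,4,22] → #
    (6,2)@(13, 5): e=[10,20,10] → #
    (7,2)@(15, 5): e=[6,36,-2] → ·
    (5,3)@(11, 7): e=[6,-4,38] → ·
    (6,3)@(13, 7): e=[2,12,26] → #
    (7,3)@(15, 7): e=[-2,28,14] → ·
    (6,4)@(13, 9): e=[-6,4,42] → ·
  covered (5 px):
    · · · · # · · · · ·
    · · · · · # · · · ·
    · · · · · # # · · ·
    · · · · · · # · · ·
    · · · · · · · · · ·
    · · · · · · · · · ·

Answer: [[4,0],[5,1],[5,2],[6,2],[6,3]]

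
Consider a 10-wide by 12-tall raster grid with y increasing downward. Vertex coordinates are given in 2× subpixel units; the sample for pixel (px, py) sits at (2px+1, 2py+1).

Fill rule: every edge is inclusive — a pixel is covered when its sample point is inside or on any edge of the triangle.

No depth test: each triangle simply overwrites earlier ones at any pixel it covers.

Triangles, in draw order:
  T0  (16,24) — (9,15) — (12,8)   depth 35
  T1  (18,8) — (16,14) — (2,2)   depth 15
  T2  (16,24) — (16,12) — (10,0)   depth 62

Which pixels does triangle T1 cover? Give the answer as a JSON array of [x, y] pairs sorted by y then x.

T0:
  2·area = 76
  edge (16, 24)→(9, 15): d=(-7,-9) inclusive
  edge (9, 15)→(12, 8): d=(3,-7) inclusive
  edge (12, 8)→(16, 24): d=(4,16) inclusive
    (7,0)@(15, 1): e=[152,0,-76] → .  [on edge]
    (5,5)@(11, 11): e=[46,2,28] → X
    (6,5)@(13, 11): e=[64,16,-4] → .
    (5,6)@(11, 13): e=[32,8,36] → X
    (6,6)@(13, 13): e=[50,22,4] → X
    (7,6)@(15, 13): e=[68,36,-28] → .
    (4,7)@(9, 15): e=[0,0,76] → X  [on edge]
    (7,7)@(15, 15): e=[54,42,-20] → .
    (4,8)@(9, 17): e=[-14,6,84] → .
    (5,8)@(11, 17): e=[4,20,52] → X
    (7,8)@(15, 17): e=[40,48,-12] → .
    (5,9)@(11, 19): e=[-10,26,60] → .
  covered (10 px):
    . . . . . . . . . .
    . . . . . . . . . .
    . . . . . . . . . .
    . . . . . . . . . .
    . . . . . . . . . .
    . . . . . X . . . .
    . . . . . X X . . .
    . . . . X X X . . .
    . . . . . X X . . .
    . . . . . . X . . .
    . . . . . . . X . .
    . . . . . . . . . .
T1:
  2·area = 108
  edge (18, 8)→(16, 14): d=(-2,6) inclusive
  edge (16, 14)→(2, 2): d=(-14,-12) inclusive
  edge (2, 2)→(18, 8): d=(16,6) inclusive
    (3,2)@(7, 5): e=[72,18,18] → X
    (4,2)@(9, 5): e=[60,42,6] → X
    (5,2)@(11, 5): e=[48,66,-6] → .
    (9,2)@(19, 5): e=[0,162,-54] → .  [on edge]
    (3,3)@(7, 7): e=[68,-10,50] → .
    (4,3)@(9, 7): e=[56,14,38] → X
    (5,3)@(11, 7): e=[44,38,26] → X
    (6,3)@(13, 7): e=[32,62,14] → X
    (7,3)@(15, 7): e=[20,86,2] → X
    (8,3)@(17, 7): e=[8,110,-10] → .
    (4,4)@(9, 9): e=[52,-14,70] → .
    (5,4)@(11, 9): e=[40,10,58] → X
    (8,5)@(17, 11): e=[0,54,54] → X  [on edge]
    (7,8)@(15, 17): e=[0,-54,162] → .  [on edge]
    (6,11)@(13, 23): e=[0,-162,270] → .  [on edge]
  covered (14 px):
    . . . . . . . . . .
    . . . . . . . . . .
    . . . X X . . . . .
    . . . . X X X X . .
    . . . . . X X X X .
    . . . . . . X X X .
    . . . . . . . X . .
    . . . . . . . . . .
    . . . . . . . . . .
    . . . . . . . . . .
    . . . . . . . . . .
    . . . . . . . . . .
T2:
  2·area = 72  (B↔C swapped to make it positive)
  edge (16, 24)→(10, 0): d=(-6,-24) inclusive
  edge (10, 0)→(16, 12): d=(6,12) inclusive
  edge (16, 12)→(16, 24): d=(0,12) inclusive
    (5,1)@(11, 3): e=[6,6,60] → X
    (6,1)@(13, 3): e=[54,-18,36] → .
    (5,2)@(11, 5): e=[-6,18,60] → .
    (6,3)@(13, 7): e=[30,6,36] → X
    (7,3)@(15, 7): e=[78,-18,12] → .
    (6,4)@(13, 9): e=[18,18,36] → X
    (7,4)@(15, 9): e=[66,-6,12] → .
    (6,5)@(13, 11): e=[6,30,36] → X
    (7,5)@(15, 11): e=[54,6,12] → X
    (8,5)@(17, 11): e=[102,-18,-12] → .
    (6,6)@(13, 13): e=[-6,42,36] → .
    (7,6)@(15, 13): e=[42,18,12] → X
  covered (9 px):
    . . . . . . . . . .
    . . . . . X . . . .
    . . . . . . . . . .
    . . . . . . X . . .
    . . . . . . X . . .
    . . . . . . X X . .
    . . . . . . . X . .
    . . . . . . . X . .
    . . . . . . . X . .
    . . . . . . . X . .
    . . . . . . . . . .
    . . . . . . . . . .

Final: [[3,2],[4,2],[4,3],[5,3],[6,3],[7,3],[5,4],[6,4],[7,4],[8,4],[6,5],[7,5],[8,5],[7,6]]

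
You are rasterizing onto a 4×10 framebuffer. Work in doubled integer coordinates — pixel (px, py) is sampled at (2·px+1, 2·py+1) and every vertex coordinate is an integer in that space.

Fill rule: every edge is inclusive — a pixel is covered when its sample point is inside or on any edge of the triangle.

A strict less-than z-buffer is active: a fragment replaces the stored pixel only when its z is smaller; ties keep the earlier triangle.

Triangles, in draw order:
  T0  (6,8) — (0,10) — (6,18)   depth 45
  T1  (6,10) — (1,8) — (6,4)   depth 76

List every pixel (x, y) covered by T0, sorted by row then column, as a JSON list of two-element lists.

T0:
  2·area = 60  (B↔C swapped to make it positive)
  edge (6, 8)→(6, 18): d=(0,10) inclusive
  edge (6, 18)→(0, 10): d=(-6,-8) inclusive
  edge (0, 10)→(6, 8): d=(6,-2) inclusive
    (1,4)@(3, 9): e=[30,30,0] → #  [on edge]
    (2,4)@(5, 9): e=[10,46,4] → #
    (3,4)@(7, 9): e=[-10,62,8] → ·
    (0,5)@(1, 11): e=[50,2,8] → #
    (3,5)@(7, 11): e=[-10,50,20] → ·
    (0,6)@(1, 13): e=[50,-10,20] → ·
    (1,6)@(3, 13): e=[30,6,24] → #
    (3,6)@(7, 13): e=[-10,38,32] → ·
    (1,7)@(3, 15): e=[30,-6,36] → ·
    (2,7)@(5, 15): e=[10,10,40] → #
    (3,7)@(7, 15): e=[-10,26,44] → ·
    (2,8)@(5, 17): e=[10,-2,52] → ·
  covered (8 px):
    · · · ·
    · · · ·
    · · · ·
    · · · ·
    · # # ·
    # # # ·
    · # # ·
    · · # ·
    · · · ·
    · · · ·
T1:
  2·area = 30
  edge (6, 10)→(1, 8): d=(-5,-2) inclusive
  edge (1, 8)→(6, 4): d=(5,-4) inclusive
  edge (6, 4)→(6, 10): d=(0,6) inclusive
    (2,2)@(5, 5): e=[23,1,6] → #
    (3,2)@(7, 5): e=[27,9,-6] → ·
    (1,3)@(3, 7): e=[9,3,18] → #
    (3,3)@(7, 7): e=[17,19,-6] → ·
    (1,4)@(3, 9): e=[-1,13,18] → ·
    (2,4)@(5, 9): e=[3,21,6] → #
    (3,4)@(7, 9): e=[7,29,-6] → ·
    (2,5)@(5, 11): e=[-7,31,6] → ·
  covered (4 px):
    · · · ·
    · · · ·
    · · # ·
    · # # ·
    · · # ·
    · · · ·
    · · · ·
    · · · ·
    · · · ·
    · · · ·

Result: [[1,4],[2,4],[0,5],[1,5],[2,5],[1,6],[2,6],[2,7]]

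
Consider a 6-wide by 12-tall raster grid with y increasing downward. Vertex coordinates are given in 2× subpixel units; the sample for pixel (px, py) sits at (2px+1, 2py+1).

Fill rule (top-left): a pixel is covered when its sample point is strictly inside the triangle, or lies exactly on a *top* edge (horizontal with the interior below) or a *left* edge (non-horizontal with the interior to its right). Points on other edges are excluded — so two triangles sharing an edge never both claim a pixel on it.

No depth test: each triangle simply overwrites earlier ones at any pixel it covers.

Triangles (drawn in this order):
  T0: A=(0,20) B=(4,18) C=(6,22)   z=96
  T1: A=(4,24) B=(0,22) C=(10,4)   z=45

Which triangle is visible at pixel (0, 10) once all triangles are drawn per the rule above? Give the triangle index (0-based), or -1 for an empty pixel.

T0:
  2·area = 20
  edge (0, 20)→(4, 18): d=(4,-2) top-left  bias=+0
  edge (4, 18)→(6, 22): d=(2,4) right/bottom  bias=-1
  edge (6, 22)→(0, 20): d=(-6,-2) top-left  bias=+0
    (1,9)@(3, 19): e=[2,6,12] → █
    (2,9)@(5, 19): e=[6,-2,16] → ·
    (1,10)@(3, 21): e=[10,10,0] → █  [on edge]
    (2,10)@(5, 21): e=[14,2,4] → █
    (3,10)@(7, 21): e=[18,-6,8] → ·
    (1,11)@(3, 23): e=[18,14,-12] → ·
    (2,11)@(5, 23): e=[22,6,-8] → ·
    (4,11)@(9, 23): e=[30,-10,0] → ·  [on edge]
  covered (3 px):
    · · · · · ·
    · · · · · ·
    · · · · · ·
    · · · · · ·
    · · · · · ·
    · · · · · ·
    · · · · · ·
    · · · · · ·
    · · · · · ·
    · █ · · · ·
    · █ █ · · ·
    · · · · · ·
T1:
  2·area = 92
  edge (4, 24)→(0, 22): d=(-4,-2) top-left  bias=+0
  edge (0, 22)→(10, 4): d=(10,-18) top-left  bias=+0
  edge (10, 4)→(4, 24): d=(-6,20) right/bottom  bias=-1
    (4,3)@(9, 7): e=[78,12,2] → █
    (5,3)@(11, 7): e=[82,48,-38] → ·
    (4,4)@(9, 9): e=[70,32,-10] → ·
    (3,5)@(7, 11): e=[58,16,18] → █
    (4,5)@(9, 11): e=[62,52,-22] → ·
    (2,6)@(5, 13): e=[46,0,46] → █  [on edge]
    (4,6)@(9, 13): e=[54,72,-34] → ·
    (2,7)@(5, 15): e=[38,20,34] → █
    (3,7)@(7, 15): e=[42,56,-6] → ·
    (1,8)@(3, 17): e=[26,4,62] → █
    (3,8)@(7, 17): e=[34,76,-18] → ·
    (1,9)@(3, 19): e=[18,24,50] → █
  covered (12 px):
    · · · · · ·
    · · · · · ·
    · · · · · ·
    · · · · █ ·
    · · · · · ·
    · · · █ · ·
    · · █ █ · ·
    · · █ · · ·
    · █ █ · · ·
    · █ █ · · ·
    █ █ · · · ·
    · █ · · · ·

Z-buffer (winner per pixel, '.' = empty):
  . . . . . .
  . . . . . .
  . . . . . .
  . . . . 1 .
  . . . . . .
  . . . 1 . .
  . . 1 1 . .
  . . 1 . . .
  . 1 1 . . .
  . 1 1 . . .
  1 1 0 . . .
  . 1 . . . .

Answer: 1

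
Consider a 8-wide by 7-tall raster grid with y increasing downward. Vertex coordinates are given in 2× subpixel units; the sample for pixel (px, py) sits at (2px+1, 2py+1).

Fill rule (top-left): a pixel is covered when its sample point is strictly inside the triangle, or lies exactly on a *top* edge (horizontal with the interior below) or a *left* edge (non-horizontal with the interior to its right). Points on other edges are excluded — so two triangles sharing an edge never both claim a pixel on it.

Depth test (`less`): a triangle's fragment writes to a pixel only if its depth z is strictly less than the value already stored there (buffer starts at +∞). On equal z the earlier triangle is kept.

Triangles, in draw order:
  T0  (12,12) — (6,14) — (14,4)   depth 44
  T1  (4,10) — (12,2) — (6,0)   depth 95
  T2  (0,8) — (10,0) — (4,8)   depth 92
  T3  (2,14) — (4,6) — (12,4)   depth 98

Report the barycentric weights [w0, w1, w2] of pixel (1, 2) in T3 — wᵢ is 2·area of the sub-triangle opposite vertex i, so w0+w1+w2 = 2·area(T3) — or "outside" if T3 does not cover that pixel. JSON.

T0:
  2·area = 44
  edge (12, 12)→(6, 14): d=(-6,2) right/bottom  bias=-1
  edge (6, 14)→(14, 4): d=(8,-10) top-left  bias=+0
  edge (14, 4)→(12, 12): d=(-2,8) right/bottom  bias=-1
    (6,3)@(13, 7): e=[28,14,2] → █
    (7,3)@(15, 7): e=[24,34,-14] → ·
    (5,4)@(11, 9): e=[20,10,14] → █
    (6,4)@(13, 9): e=[16,30,-2] → ·
    (4,5)@(9, 11): e=[12,6,26] → █
    (6,5)@(13, 11): e=[4,46,-6] → ·
    (7,5)@(15, 11): e=[0,66,-22] → ·  [on edge]
    (3,6)@(7, 13): e=[4,2,38] → █
    (4,6)@(9, 13): e=[0,22,22] → ·  [on edge]
    (5,6)@(11, 13): e=[-4,42,6] → ·
  covered (5 px):
    · · · · · · · ·
    · · · · · · · ·
    · · · · · · · ·
    · · · · · · █ ·
    · · · · · █ · ·
    · · · · █ █ · ·
    · · · █ · · · ·
T1:
  2·area = 64  (B↔C swapped to make it positive)
  edge (4, 10)→(6, 0): d=(2,-10) top-left  bias=+0
  edge (6, 0)→(12, 2): d=(6,2) right/bottom  bias=-1
  edge (12, 2)→(4, 10): d=(-8,8) right/bottom  bias=-1
    (3,0)@(7, 1): e=[12,4,48] → █
    (4,0)@(9, 1): e=[32,0,32] → ·  [on edge]
    (6,0)@(13, 1): e=[72,-8,0] → ·  [on edge]
    (3,1)@(7, 3): e=[16,16,32] → █
    (4,1)@(9, 3): e=[36,12,16] → █
    (5,1)@(11, 3): e=[56,8,0] → ·  [on edge]
    (7,1)@(15, 3): e=[96,0,-32] → ·  [on edge]
    (2,2)@(5, 5): e=[0,32,32] → █  [on edge]
    (4,2)@(9, 5): e=[40,24,0] → ·  [on edge]
    (2,3)@(5, 7): e=[4,44,16] → █
    (3,3)@(7, 7): e=[24,40,0] → ·  [on edge]
    (2,4)@(5, 9): e=[8,56,0] → ·  [on edge]
    (1,5)@(3, 11): e=[-8,72,0] → ·  [on edge]
    (0,6)@(1, 13): e=[-24,88,0] → ·  [on edge]
  covered (6 px):
    · · · █ · · · ·
    · · · █ █ · · ·
    · · █ █ · · · ·
    · · █ · · · · ·
    · · · · · · · ·
    · · · · · · · ·
    · · · · · · · ·
T2:
  2·area = 32
  edge (0, 8)→(10, 0): d=(10,-8) top-left  bias=+0
  edge (10, 0)→(4, 8): d=(-6,8) right/bottom  bias=-1
  edge (4, 8)→(0, 8): d=(-4,0) right/bottom  bias=-1
    (4,0)@(9, 1): e=[2,2,28] → █
    (5,0)@(11, 1): e=[18,-14,28] → ·
    (3,1)@(7, 3): e=[6,6,20] → █
    (4,1)@(9, 3): e=[22,-10,20] → ·
    (2,2)@(5, 5): e=[10,10,12] → █
    (3,2)@(7, 5): e=[26,-6,12] → ·
    (1,3)@(3, 7): e=[14,14,4] → █
    (2,3)@(5, 7): e=[30,-2,4] → ·
    (1,4)@(3, 9): e=[34,2,-4] → ·
  covered (4 px):
    · · · · █ · · ·
    · · · █ · · · ·
    · · █ · · · · ·
    · █ · · · · · ·
    · · · · · · · ·
    · · · · · · · ·
    · · · · · · · ·
T3:
  2·area = 60
  edge (2, 14)→(4, 6): d=(2,-8) top-left  bias=+0
  edge (4, 6)→(12, 4): d=(8,-2) top-left  bias=+0
  edge (12, 4)→(2, 14): d=(-10,10) right/bottom  bias=-1
    (7,0)@(15, 1): e=[78,-18,0] → ·  [on edge]
    (6,1)@(13, 3): e=[66,-6,0] → ·  [on edge]
    (4,2)@(9, 5): e=[38,2,20] → █
    (5,2)@(11, 5): e=[54,6,0] → ·  [on edge]
    (2,3)@(5, 7): e=[10,10,40] → █
    (3,3)@(7, 7): e=[26,14,20] → █
    (4,3)@(9, 7): e=[42,18,0] → ·  [on edge]
    (2,4)@(5, 9): e=[14,26,20] → █
    (3,4)@(7, 9): e=[30,30,0] → ·  [on edge]
    (1,5)@(3, 11): e=[2,38,20] → █
    (2,5)@(5, 11): e=[18,42,0] → ·  [on edge]
    (1,6)@(3, 13): e=[6,54,0] → ·  [on edge]
  covered (5 px):
    · · · · · · · ·
    · · · · · · · ·
    · · · · █ · · ·
    · · █ █ · · · ·
    · · █ · · · · ·
    · █ · · · · · ·
    · · · · · · · ·

Final: "outside"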